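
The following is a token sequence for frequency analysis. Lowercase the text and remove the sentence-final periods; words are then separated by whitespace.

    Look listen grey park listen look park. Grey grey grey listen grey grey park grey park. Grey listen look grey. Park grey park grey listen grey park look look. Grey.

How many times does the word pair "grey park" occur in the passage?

6

Scanning the 29 overlapping bigram windows for "grey park":
  position 3–4: grey park
  position 13–14: grey park
  position 15–16: grey park
  position 20–21: grey park
  position 22–23: grey park
  position 26–27: grey park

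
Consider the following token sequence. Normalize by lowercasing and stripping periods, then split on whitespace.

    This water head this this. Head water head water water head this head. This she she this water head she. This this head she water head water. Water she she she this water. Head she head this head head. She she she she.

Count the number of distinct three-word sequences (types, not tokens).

43 tokens → 41 trigram windows in total.
Repeated trigrams (each contributes count−1 duplicates):
  she she she: 3
  this water head: 3
  head this head: 2
  head water water: 2
  she she this: 2
  she this water: 2
  this this head: 2
  water head she: 2
  … (2 more repeated)
12 duplicate windows → 41 − 12 = 29 distinct.

29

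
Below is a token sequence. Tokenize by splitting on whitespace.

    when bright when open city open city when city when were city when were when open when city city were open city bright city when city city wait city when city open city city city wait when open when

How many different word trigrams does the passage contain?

30

39 tokens → 37 trigram windows in total.
Repeated trigrams (each contributes count−1 duplicates):
  city when city: 3
  city city wait: 2
  city open city: 2
  city when were: 2
  when city city: 2
  when open when: 2
7 duplicate windows → 37 − 7 = 30 distinct.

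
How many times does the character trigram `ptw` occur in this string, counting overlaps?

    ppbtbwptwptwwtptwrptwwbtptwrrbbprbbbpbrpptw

Sliding a length-3 window over the 43 characters (41 positions):
  position 7–9: ptw
  position 10–12: ptw
  position 15–17: ptw
  position 19–21: ptw
  position 25–27: ptw
  position 41–43: ptw

6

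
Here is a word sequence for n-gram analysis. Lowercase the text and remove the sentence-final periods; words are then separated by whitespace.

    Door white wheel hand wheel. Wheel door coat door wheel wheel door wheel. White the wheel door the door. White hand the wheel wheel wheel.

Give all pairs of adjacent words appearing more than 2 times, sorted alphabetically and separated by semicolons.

Bigram counts meeting the condition (more than 2 times):
  wheel door: 3
  wheel wheel: 4

wheel door; wheel wheel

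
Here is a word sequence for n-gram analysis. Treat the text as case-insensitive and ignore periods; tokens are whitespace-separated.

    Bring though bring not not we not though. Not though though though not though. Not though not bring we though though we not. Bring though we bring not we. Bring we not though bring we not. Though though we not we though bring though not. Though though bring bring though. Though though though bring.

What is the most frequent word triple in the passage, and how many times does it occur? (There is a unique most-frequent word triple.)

Trigram frequencies (highest first):
  though not though: 4
  we not though: 3
  not though not: 3
  not though though: 3
  though though though: 3
  though though we: 2
  … (31 more, each ≤ 2)

"though not though", 4 times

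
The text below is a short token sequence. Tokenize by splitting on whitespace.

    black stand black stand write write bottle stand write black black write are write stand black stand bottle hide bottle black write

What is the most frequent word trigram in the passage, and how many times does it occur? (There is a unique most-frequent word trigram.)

Trigram frequencies (highest first):
  stand black stand: 2
  black stand black: 1
  black stand write: 1
  stand write write: 1
  write write bottle: 1
  write bottle stand: 1
  … (13 more, each ≤ 1)

"stand black stand", 2 times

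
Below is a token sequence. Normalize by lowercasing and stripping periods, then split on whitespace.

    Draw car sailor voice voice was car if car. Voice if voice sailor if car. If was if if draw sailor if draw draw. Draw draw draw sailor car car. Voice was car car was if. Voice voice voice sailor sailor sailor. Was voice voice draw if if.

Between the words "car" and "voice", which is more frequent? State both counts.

"voice" (10 vs 8)

"car": 8 occurrences
"voice": 10 occurrences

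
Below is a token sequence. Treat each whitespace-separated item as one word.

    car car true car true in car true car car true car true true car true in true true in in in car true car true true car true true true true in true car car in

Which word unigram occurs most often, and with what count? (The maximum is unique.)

Unigram frequencies (highest first):
  true: 17
  car: 13
  in: 7

"true", 17 times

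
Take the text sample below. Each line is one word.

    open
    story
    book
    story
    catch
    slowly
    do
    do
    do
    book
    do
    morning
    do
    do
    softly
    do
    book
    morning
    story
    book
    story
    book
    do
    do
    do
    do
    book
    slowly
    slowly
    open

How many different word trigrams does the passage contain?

30 tokens → 28 trigram windows in total.
Repeated trigrams (each contributes count−1 duplicates):
  do do do: 3
  do do book: 2
  story book story: 2
4 duplicate windows → 28 − 4 = 24 distinct.

24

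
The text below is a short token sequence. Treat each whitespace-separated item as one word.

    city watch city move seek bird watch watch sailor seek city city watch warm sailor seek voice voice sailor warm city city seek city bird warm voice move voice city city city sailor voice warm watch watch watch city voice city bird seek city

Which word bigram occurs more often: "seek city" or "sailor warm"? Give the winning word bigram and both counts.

"seek city" (3 vs 1)

"seek city": 3 occurrences
"sailor warm": 1 occurrence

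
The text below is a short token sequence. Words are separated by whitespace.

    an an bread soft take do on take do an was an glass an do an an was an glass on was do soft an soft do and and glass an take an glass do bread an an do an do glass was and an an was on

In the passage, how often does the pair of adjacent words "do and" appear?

Scanning the 47 overlapping bigram windows for "do and":
  position 27–28: do and

1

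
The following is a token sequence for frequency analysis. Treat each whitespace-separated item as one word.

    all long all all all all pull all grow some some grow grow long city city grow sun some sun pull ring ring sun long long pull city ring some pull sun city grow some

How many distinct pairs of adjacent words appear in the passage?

30

35 tokens → 34 bigram windows in total.
Repeated bigrams (each contributes count−1 duplicates):
  all all: 3
  city grow: 2
  grow some: 2
4 duplicate windows → 34 − 4 = 30 distinct.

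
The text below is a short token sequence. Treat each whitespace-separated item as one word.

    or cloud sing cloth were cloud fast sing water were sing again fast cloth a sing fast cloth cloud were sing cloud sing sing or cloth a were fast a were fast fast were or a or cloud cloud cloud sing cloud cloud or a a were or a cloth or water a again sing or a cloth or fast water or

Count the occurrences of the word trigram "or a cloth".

Scanning the 60 overlapping trigram windows for "or a cloth":
  position 48–50: or a cloth
  position 56–58: or a cloth

2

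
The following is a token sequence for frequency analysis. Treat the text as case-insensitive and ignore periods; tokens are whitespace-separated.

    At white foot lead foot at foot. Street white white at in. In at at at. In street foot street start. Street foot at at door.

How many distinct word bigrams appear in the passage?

26 tokens → 25 bigram windows in total.
Repeated bigrams (each contributes count−1 duplicates):
  at at: 3
  at in: 2
  foot at: 2
  foot street: 2
  street foot: 2
6 duplicate windows → 25 − 6 = 19 distinct.

19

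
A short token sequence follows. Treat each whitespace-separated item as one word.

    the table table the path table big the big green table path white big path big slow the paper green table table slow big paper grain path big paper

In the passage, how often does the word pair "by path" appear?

Scanning the 28 overlapping bigram windows for "by path":
  (none found)

0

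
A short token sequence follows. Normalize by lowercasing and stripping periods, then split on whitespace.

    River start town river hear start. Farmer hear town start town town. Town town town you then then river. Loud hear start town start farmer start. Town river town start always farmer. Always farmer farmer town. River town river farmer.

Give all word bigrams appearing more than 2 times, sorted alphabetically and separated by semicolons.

Bigram counts meeting the condition (more than 2 times):
  start town: 4
  town river: 4
  town start: 3
  town town: 4

start town; town river; town start; town town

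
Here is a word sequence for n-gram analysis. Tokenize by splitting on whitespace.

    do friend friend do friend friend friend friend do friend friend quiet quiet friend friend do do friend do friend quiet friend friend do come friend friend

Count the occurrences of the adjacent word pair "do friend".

Scanning the 26 overlapping bigram windows for "do friend":
  position 1–2: do friend
  position 4–5: do friend
  position 9–10: do friend
  position 17–18: do friend
  position 19–20: do friend

5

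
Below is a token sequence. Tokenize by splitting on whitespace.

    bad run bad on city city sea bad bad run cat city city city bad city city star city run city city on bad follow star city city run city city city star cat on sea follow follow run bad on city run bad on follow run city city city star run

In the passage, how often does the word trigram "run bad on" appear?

3

Scanning the 50 overlapping trigram windows for "run bad on":
  position 2–4: run bad on
  position 39–41: run bad on
  position 43–45: run bad on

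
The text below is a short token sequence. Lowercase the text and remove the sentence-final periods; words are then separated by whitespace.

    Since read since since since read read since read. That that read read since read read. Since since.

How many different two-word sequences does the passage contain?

7

18 tokens → 17 bigram windows in total.
Repeated bigrams (each contributes count−1 duplicates):
  read since: 4
  since read: 4
  read read: 3
  since since: 3
10 duplicate windows → 17 − 10 = 7 distinct.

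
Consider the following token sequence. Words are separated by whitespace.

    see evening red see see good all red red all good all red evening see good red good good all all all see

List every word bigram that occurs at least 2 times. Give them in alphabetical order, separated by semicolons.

Bigram counts meeting the condition (at least 2 times):
  all all: 2
  all red: 2
  good all: 3
  see good: 2

all all; all red; good all; see good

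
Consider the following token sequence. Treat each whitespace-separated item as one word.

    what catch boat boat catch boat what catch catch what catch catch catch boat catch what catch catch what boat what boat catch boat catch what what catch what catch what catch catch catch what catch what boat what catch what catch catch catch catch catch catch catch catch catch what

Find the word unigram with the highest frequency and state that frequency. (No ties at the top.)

"catch", 28 times

Unigram frequencies (highest first):
  catch: 28
  what: 15
  boat: 8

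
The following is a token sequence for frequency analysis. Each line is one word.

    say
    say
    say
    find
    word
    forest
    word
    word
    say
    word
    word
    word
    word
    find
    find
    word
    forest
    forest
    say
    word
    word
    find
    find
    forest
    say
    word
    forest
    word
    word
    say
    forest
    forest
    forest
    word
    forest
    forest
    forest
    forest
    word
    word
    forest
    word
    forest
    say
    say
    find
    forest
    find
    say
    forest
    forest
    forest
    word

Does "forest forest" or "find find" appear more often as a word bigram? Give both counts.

"forest forest": 8 occurrences
"find find": 2 occurrences

"forest forest" (8 vs 2)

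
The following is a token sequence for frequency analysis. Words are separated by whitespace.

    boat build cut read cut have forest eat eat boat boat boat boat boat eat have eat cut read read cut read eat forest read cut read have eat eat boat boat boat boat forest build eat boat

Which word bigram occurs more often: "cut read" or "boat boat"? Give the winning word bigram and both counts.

"boat boat" (7 vs 4)

"cut read": 4 occurrences
"boat boat": 7 occurrences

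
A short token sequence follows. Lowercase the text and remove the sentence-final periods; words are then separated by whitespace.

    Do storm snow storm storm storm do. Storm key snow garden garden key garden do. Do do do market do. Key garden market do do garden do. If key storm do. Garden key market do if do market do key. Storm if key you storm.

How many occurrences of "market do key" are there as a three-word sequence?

2

Scanning the 43 overlapping trigram windows for "market do key":
  position 19–21: market do key
  position 38–40: market do key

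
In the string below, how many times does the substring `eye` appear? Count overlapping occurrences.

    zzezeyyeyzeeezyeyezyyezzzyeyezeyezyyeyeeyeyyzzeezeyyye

Sliding a length-3 window over the 54 characters (52 positions):
  position 16–18: eye
  position 27–29: eye
  position 31–33: eye
  position 37–39: eye
  position 40–42: eye

5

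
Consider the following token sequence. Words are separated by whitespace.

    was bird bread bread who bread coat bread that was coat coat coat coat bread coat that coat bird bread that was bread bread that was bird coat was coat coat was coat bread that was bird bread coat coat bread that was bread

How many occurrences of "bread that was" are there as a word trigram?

5

Scanning the 42 overlapping trigram windows for "bread that was":
  position 8–10: bread that was
  position 20–22: bread that was
  position 24–26: bread that was
  position 34–36: bread that was
  position 41–43: bread that was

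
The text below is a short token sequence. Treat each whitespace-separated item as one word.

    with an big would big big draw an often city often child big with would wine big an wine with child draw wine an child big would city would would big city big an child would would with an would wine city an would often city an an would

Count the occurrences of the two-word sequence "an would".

Scanning the 48 overlapping bigram windows for "an would":
  position 39–40: an would
  position 43–44: an would
  position 48–49: an would

3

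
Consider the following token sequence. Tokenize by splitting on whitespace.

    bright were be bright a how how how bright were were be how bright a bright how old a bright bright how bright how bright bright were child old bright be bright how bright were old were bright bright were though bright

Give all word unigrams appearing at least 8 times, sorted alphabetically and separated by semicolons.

bright; how

Unigram counts meeting the condition (at least 8 times):
  bright: 16
  how: 8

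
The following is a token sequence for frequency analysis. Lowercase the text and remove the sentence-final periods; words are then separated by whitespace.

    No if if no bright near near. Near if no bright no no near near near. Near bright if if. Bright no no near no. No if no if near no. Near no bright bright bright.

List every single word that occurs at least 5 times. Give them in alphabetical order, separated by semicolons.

Unigram counts meeting the condition (at least 5 times):
  bright: 7
  if: 7
  near: 10
  no: 12

bright; if; near; no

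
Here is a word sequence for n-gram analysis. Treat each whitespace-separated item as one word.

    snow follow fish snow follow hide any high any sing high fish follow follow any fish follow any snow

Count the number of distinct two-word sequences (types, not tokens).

19 tokens → 18 bigram windows in total.
Repeated bigrams (each contributes count−1 duplicates):
  fish follow: 2
  follow any: 2
  snow follow: 2
3 duplicate windows → 18 − 3 = 15 distinct.

15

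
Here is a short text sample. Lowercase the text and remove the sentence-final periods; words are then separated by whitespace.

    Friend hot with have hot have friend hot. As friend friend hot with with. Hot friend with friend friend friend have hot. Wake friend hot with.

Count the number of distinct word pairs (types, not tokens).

26 tokens → 25 bigram windows in total.
Repeated bigrams (each contributes count−1 duplicates):
  friend hot: 4
  friend friend: 3
  hot with: 3
  have hot: 2
8 duplicate windows → 25 − 8 = 17 distinct.

17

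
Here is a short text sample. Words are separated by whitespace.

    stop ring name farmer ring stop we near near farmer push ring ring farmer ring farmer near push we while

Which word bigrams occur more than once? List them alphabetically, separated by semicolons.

farmer ring; ring farmer

Bigram counts meeting the condition (more than once):
  farmer ring: 2
  ring farmer: 2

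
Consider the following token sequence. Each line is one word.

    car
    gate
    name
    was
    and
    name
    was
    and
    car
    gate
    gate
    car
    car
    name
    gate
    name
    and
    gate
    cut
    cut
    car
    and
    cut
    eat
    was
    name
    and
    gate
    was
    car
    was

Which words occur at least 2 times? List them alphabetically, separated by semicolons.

and; car; cut; gate; name; was

Unigram counts meeting the condition (at least 2 times):
  and: 5
  car: 6
  cut: 3
  gate: 6
  name: 5
  was: 5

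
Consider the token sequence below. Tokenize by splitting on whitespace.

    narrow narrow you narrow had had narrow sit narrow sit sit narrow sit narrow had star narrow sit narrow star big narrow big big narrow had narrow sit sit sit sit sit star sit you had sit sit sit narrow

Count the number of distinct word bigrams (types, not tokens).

21

40 tokens → 39 bigram windows in total.
Repeated bigrams (each contributes count−1 duplicates):
  sit sit: 7
  narrow sit: 5
  sit narrow: 5
  narrow had: 3
  big narrow: 2
  had narrow: 2
18 duplicate windows → 39 − 18 = 21 distinct.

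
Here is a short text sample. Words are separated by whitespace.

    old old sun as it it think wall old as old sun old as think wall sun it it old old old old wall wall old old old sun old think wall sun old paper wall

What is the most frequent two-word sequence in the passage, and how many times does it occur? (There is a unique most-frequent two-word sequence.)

Bigram frequencies (highest first):
  old old: 6
  old sun: 3
  think wall: 3
  sun old: 3
  it it: 2
  wall old: 2
  … (14 more, each ≤ 2)

"old old", 6 times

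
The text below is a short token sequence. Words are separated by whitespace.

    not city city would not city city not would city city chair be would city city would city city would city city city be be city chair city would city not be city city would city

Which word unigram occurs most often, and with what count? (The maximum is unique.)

Unigram frequencies (highest first):
  city: 19
  would: 7
  not: 4
  be: 4
  chair: 2

"city", 19 times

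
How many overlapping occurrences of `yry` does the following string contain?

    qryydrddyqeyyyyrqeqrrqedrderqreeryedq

Sliding a length-3 window over the 37 characters (35 positions):
  (no match at any position)

0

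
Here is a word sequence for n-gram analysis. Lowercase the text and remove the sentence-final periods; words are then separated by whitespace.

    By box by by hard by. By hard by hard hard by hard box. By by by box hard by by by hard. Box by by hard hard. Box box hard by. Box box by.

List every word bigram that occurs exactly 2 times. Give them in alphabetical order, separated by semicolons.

box box; box hard; hard hard

Bigram counts meeting the condition (exactly 2 times):
  box box: 2
  box hard: 2
  hard hard: 2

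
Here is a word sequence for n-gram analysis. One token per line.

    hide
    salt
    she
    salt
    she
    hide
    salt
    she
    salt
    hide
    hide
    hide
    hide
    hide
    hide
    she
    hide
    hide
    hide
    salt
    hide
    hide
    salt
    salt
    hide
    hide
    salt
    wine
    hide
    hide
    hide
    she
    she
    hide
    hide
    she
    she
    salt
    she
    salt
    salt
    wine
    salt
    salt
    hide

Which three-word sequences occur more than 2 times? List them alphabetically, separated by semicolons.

Trigram counts meeting the condition (more than 2 times):
  hide hide hide: 6
  hide hide salt: 3
  hide hide she: 3
  salt hide hide: 3
  salt she salt: 3

hide hide hide; hide hide salt; hide hide she; salt hide hide; salt she salt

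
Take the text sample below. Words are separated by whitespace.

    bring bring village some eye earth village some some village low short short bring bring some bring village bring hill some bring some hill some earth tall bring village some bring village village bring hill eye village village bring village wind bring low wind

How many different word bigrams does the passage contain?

28

44 tokens → 43 bigram windows in total.
Repeated bigrams (each contributes count−1 duplicates):
  bring village: 5
  some bring: 3
  village bring: 3
  village some: 3
  bring bring: 2
  bring hill: 2
  bring some: 2
  hill some: 2
  … (1 more repeated)
15 duplicate windows → 43 − 15 = 28 distinct.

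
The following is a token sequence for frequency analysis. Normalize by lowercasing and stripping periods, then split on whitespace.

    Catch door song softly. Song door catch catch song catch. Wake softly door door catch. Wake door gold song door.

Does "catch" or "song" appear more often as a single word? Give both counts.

"catch" (5 vs 4)

"catch": 5 occurrences
"song": 4 occurrences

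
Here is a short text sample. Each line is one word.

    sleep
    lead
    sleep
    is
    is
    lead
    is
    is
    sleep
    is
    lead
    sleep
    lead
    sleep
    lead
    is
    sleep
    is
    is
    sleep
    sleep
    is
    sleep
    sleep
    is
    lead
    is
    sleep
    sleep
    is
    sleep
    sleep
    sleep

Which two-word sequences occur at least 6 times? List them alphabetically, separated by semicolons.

is sleep; sleep is

Bigram counts meeting the condition (at least 6 times):
  is sleep: 6
  sleep is: 6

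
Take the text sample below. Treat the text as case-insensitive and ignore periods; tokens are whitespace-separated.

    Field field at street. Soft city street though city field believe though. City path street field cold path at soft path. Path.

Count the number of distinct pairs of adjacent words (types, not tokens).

20

22 tokens → 21 bigram windows in total.
Repeated bigrams (each contributes count−1 duplicates):
  though city: 2
1 duplicate windows → 21 − 1 = 20 distinct.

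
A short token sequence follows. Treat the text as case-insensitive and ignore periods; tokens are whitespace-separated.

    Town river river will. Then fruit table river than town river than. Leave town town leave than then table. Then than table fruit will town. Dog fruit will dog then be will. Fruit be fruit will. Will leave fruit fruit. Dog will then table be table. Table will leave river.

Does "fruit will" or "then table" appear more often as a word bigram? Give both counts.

"fruit will": 3 occurrences
"then table": 2 occurrences

"fruit will" (3 vs 2)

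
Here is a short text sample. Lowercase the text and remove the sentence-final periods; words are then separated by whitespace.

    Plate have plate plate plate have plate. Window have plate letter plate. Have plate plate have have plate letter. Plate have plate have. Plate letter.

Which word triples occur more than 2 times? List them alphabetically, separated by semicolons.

Trigram counts meeting the condition (more than 2 times):
  have plate letter: 3
  plate have plate: 5

have plate letter; plate have plate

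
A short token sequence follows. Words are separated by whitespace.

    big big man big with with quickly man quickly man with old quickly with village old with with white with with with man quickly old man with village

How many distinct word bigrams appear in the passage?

28 tokens → 27 bigram windows in total.
Repeated bigrams (each contributes count−1 duplicates):
  with with: 4
  man quickly: 2
  man with: 2
  quickly man: 2
  with village: 2
7 duplicate windows → 27 − 7 = 20 distinct.

20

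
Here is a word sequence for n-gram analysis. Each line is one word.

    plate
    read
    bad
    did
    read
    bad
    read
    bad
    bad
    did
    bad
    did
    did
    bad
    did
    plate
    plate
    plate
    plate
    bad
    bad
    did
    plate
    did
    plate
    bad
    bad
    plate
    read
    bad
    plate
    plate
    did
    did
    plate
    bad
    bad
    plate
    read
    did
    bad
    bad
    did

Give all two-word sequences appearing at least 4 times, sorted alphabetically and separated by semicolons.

Bigram counts meeting the condition (at least 4 times):
  bad bad: 5
  bad did: 6
  did plate: 4
  plate plate: 4
  read bad: 4

bad bad; bad did; did plate; plate plate; read bad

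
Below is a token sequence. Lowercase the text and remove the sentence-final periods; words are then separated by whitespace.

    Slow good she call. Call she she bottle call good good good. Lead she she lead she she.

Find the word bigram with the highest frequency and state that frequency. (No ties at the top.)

Bigram frequencies (highest first):
  she she: 3
  good good: 2
  lead she: 2
  slow good: 1
  good she: 1
  she call: 1
  … (7 more, each ≤ 1)

"she she", 3 times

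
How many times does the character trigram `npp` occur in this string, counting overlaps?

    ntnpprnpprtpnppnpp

4

Sliding a length-3 window over the 18 characters (16 positions):
  position 3–5: npp
  position 7–9: npp
  position 13–15: npp
  position 16–18: npp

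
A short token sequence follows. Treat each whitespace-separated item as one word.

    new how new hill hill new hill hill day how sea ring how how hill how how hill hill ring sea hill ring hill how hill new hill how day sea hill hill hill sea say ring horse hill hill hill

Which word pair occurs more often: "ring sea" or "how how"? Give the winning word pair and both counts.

"how how" (2 vs 1)

"ring sea": 1 occurrence
"how how": 2 occurrences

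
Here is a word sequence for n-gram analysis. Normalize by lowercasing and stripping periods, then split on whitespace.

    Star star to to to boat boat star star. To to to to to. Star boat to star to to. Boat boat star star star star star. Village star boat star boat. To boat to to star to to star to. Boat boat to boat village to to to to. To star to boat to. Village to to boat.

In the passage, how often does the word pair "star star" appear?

Scanning the 58 overlapping bigram windows for "star star":
  position 1–2: star star
  position 8–9: star star
  position 23–24: star star
  position 24–25: star star
  position 25–26: star star
  position 26–27: star star

6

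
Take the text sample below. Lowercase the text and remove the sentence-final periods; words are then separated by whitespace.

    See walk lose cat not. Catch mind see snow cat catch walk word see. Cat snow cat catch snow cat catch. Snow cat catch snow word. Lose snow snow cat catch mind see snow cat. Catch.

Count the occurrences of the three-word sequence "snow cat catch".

Scanning the 34 overlapping trigram windows for "snow cat catch":
  position 9–11: snow cat catch
  position 16–18: snow cat catch
  position 19–21: snow cat catch
  position 22–24: snow cat catch
  position 29–31: snow cat catch
  position 34–36: snow cat catch

6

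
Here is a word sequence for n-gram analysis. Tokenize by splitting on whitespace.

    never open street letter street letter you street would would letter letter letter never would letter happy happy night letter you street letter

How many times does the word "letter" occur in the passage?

8

Scanning the 23 tokens for "letter":
  position 4: letter
  position 6: letter
  position 11: letter
  position 12: letter
  position 13: letter
  position 16: letter
  position 20: letter
  position 23: letter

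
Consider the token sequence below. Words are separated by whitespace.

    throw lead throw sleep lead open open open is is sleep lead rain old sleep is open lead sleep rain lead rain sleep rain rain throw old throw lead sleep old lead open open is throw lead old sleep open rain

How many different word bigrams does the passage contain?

29

41 tokens → 40 bigram windows in total.
Repeated bigrams (each contributes count−1 duplicates):
  open open: 3
  throw lead: 3
  lead open: 2
  lead rain: 2
  lead sleep: 2
  old sleep: 2
  open is: 2
  sleep lead: 2
  … (1 more repeated)
11 duplicate windows → 40 − 11 = 29 distinct.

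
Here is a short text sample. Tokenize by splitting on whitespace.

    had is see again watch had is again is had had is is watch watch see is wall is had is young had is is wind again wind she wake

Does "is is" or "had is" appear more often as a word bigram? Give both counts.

"is is": 2 occurrences
"had is": 5 occurrences

"had is" (5 vs 2)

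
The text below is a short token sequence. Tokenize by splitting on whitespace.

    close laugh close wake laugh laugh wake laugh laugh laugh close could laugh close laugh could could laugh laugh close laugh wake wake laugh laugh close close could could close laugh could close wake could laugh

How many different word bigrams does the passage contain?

36 tokens → 35 bigram windows in total.
Repeated bigrams (each contributes count−1 duplicates):
  laugh close: 5
  laugh laugh: 5
  close laugh: 4
  could laugh: 3
  wake laugh: 3
  close could: 2
  close wake: 2
  could close: 2
  … (3 more repeated)
21 duplicate windows → 35 − 21 = 14 distinct.

14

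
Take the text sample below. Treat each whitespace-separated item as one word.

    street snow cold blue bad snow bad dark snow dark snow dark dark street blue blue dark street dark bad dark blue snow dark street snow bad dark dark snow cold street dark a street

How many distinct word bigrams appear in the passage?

21

35 tokens → 34 bigram windows in total.
Repeated bigrams (each contributes count−1 duplicates):
  bad dark: 3
  dark snow: 3
  dark street: 3
  snow dark: 3
  dark dark: 2
  snow bad: 2
  snow cold: 2
  street dark: 2
  … (1 more repeated)
13 duplicate windows → 34 − 13 = 21 distinct.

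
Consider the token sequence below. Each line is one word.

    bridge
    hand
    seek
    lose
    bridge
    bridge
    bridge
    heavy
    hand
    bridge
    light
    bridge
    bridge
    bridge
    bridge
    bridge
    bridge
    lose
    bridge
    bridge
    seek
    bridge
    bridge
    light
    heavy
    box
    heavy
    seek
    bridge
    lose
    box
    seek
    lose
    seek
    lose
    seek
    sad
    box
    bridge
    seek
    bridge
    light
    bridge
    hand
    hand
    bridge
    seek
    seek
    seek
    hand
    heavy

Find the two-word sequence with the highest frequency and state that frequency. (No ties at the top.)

Bigram frequencies (highest first):
  bridge bridge: 9
  seek lose: 3
  bridge light: 3
  bridge seek: 3
  seek bridge: 3
  bridge hand: 2
  … (21 more, each ≤ 2)

"bridge bridge", 9 times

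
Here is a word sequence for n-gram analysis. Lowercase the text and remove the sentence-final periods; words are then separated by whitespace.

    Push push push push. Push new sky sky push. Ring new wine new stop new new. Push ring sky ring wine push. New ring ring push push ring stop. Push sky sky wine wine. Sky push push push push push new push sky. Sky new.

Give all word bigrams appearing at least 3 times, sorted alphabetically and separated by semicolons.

Bigram counts meeting the condition (at least 3 times):
  push new: 3
  push push: 9
  push ring: 3
  sky sky: 3

push new; push push; push ring; sky sky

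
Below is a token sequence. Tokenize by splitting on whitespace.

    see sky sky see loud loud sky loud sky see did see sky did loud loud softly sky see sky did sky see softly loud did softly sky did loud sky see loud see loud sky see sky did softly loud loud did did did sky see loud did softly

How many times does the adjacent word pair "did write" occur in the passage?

0

Scanning the 49 overlapping bigram windows for "did write":
  (none found)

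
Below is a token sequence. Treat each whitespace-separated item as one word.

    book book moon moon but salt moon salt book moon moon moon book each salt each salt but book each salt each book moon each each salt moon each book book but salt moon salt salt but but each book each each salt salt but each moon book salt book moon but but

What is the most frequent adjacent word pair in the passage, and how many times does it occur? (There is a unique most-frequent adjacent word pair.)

Bigram frequencies (highest first):
  each salt: 5
  book moon: 4
  moon moon: 3
  salt moon: 3
  book each: 3
  salt but: 3
  … (17 more, each ≤ 3)

"each salt", 5 times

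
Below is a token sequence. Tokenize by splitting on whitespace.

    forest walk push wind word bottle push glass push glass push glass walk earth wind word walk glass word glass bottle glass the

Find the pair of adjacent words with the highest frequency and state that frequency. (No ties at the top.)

Bigram frequencies (highest first):
  push glass: 3
  wind word: 2
  glass push: 2
  forest walk: 1
  walk push: 1
  push wind: 1
  … (12 more, each ≤ 1)

"push glass", 3 times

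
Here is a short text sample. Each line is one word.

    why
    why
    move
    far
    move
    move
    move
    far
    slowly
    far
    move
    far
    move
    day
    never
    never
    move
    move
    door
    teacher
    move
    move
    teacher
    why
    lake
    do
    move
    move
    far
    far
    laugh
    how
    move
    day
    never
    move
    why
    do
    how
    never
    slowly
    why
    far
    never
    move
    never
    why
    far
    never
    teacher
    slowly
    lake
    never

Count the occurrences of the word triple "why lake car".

0

Scanning the 51 overlapping trigram windows for "why lake car":
  (none found)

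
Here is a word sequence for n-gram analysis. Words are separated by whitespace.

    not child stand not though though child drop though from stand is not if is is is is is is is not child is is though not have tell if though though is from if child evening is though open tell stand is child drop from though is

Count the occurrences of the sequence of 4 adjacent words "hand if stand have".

Scanning the 45 overlapping 4-gram windows for "hand if stand have":
  (none found)

0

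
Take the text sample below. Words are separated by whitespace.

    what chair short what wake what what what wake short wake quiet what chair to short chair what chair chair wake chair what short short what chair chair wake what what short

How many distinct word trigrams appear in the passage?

32 tokens → 30 trigram windows in total.
Repeated trigrams (each contributes count−1 duplicates):
  chair chair wake: 2
  wake what what: 2
  what chair chair: 2
3 duplicate windows → 30 − 3 = 27 distinct.

27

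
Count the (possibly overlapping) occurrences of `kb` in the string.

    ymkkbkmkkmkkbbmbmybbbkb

3

Sliding a length-2 window over the 23 characters (22 positions):
  position 4–5: kb
  position 12–13: kb
  position 22–23: kb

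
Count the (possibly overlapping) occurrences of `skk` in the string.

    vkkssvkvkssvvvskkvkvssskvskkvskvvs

2

Sliding a length-3 window over the 34 characters (32 positions):
  position 15–17: skk
  position 26–28: skk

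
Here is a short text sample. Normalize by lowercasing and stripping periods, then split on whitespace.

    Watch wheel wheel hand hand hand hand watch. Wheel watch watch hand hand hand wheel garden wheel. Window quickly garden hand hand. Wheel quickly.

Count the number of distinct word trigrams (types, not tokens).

24 tokens → 22 trigram windows in total.
Repeated trigrams (each contributes count−1 duplicates):
  hand hand hand: 3
  hand hand wheel: 2
3 duplicate windows → 22 − 3 = 19 distinct.

19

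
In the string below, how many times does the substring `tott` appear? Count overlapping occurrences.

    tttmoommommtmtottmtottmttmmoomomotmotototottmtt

Sliding a length-4 window over the 47 characters (44 positions):
  position 14–17: tott
  position 19–22: tott
  position 41–44: tott

3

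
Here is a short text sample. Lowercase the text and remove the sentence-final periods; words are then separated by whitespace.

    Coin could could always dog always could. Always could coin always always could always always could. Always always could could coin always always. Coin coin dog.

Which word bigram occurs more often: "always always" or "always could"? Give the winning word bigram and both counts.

"always could" (5 vs 4)

"always always": 4 occurrences
"always could": 5 occurrences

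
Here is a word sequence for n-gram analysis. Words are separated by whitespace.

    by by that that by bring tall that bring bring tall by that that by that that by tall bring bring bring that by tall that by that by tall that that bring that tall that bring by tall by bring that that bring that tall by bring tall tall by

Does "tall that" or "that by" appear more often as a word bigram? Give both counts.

"tall that": 4 occurrences
"that by": 6 occurrences

"that by" (6 vs 4)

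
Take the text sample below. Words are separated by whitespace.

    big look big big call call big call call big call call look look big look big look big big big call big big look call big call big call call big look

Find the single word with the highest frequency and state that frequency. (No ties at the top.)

"big", 15 times

Unigram frequencies (highest first):
  big: 15
  call: 11
  look: 7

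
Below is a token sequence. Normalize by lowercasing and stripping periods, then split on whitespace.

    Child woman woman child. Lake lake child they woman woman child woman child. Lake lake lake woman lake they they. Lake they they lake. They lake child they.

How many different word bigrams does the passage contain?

13

28 tokens → 27 bigram windows in total.
Repeated bigrams (each contributes count−1 duplicates):
  lake lake: 3
  lake they: 3
  they lake: 3
  woman child: 3
  child lake: 2
  child they: 2
  child woman: 2
  lake child: 2
  … (2 more repeated)
14 duplicate windows → 27 − 14 = 13 distinct.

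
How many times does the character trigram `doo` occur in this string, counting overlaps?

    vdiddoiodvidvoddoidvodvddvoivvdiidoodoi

Sliding a length-3 window over the 39 characters (37 positions):
  position 34–36: doo

1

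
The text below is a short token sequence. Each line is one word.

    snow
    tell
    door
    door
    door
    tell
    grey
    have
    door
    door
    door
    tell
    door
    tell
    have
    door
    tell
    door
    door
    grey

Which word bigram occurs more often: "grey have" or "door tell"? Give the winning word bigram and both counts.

"grey have": 1 occurrence
"door tell": 4 occurrences

"door tell" (4 vs 1)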